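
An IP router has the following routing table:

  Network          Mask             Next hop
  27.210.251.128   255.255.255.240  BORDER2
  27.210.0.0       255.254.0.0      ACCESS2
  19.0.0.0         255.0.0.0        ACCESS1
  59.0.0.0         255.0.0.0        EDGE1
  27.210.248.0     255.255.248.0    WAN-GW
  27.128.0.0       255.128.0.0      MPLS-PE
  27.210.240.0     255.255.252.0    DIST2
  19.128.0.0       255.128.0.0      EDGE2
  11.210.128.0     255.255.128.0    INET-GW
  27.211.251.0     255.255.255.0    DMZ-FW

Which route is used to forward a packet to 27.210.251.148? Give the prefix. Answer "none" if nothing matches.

Entries matching 27.210.251.148:
  27.128.0.0/9 (27.128.0.0 - 27.255.255.255)
  27.210.0.0/15 (27.210.0.0 - 27.211.255.255)
  27.210.248.0/21 (27.210.248.0 - 27.210.255.255)
Most specific is 27.210.248.0/21.

27.210.248.0/21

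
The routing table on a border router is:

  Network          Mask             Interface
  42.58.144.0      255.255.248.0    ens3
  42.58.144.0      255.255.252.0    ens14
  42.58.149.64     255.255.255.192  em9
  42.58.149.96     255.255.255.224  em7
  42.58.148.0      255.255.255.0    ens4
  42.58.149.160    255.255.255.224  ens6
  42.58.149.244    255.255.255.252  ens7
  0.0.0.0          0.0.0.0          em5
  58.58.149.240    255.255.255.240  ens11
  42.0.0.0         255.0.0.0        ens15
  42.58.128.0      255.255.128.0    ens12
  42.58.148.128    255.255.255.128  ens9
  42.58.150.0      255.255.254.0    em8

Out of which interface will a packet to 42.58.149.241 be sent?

ens3

Routes whose prefix contains 42.58.149.241:
  0.0.0.0/0 (default, matches everything) -> em5
  42.0.0.0/8 (42.0.0.0 - 42.255.255.255) -> ens15
  42.58.128.0/17 (42.58.128.0 - 42.58.255.255) -> ens12
  42.58.144.0/21 (42.58.144.0 - 42.58.151.255) -> ens3
More-specific entries that do NOT match:
  42.58.149.244/30 (42.58.149.244 - 42.58.149.247) does not contain 42.58.149.241
  58.58.149.240/28 (58.58.149.240 - 58.58.149.255) does not contain 42.58.149.241
  42.58.149.96/27 (42.58.149.96 - 42.58.149.127) does not contain 42.58.149.241
  42.58.149.160/27 (42.58.149.160 - 42.58.149.191) does not contain 42.58.149.241
  42.58.149.64/26 (42.58.149.64 - 42.58.149.127) does not contain 42.58.149.241
  42.58.148.128/25 (42.58.148.128 - 42.58.148.255) does not contain 42.58.149.241
  42.58.148.0/24 (42.58.148.0 - 42.58.148.255) does not contain 42.58.149.241
  42.58.150.0/23 (42.58.150.0 - 42.58.151.255) does not contain 42.58.149.241
  42.58.144.0/22 (42.58.144.0 - 42.58.147.255) does not contain 42.58.149.241
Longest matching prefix is /21 -> interface ens3.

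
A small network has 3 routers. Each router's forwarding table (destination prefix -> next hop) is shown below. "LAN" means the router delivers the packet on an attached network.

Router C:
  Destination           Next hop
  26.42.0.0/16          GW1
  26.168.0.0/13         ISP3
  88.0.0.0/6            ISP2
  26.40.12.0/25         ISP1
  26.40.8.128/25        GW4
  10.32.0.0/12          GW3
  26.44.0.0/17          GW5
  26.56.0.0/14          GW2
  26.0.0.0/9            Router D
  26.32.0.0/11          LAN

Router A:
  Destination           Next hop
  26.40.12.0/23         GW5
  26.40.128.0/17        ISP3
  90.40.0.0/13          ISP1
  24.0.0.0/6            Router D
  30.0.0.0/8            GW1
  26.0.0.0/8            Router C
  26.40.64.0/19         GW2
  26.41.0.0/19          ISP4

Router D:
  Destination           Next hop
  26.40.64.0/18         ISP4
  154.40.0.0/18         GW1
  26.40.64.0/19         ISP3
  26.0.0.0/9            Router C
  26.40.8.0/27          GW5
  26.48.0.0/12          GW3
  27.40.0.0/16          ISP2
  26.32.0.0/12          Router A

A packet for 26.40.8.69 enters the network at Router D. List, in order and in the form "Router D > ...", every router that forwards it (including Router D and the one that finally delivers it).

Router D > Router A > Router C

At Router D: longest match for 26.40.8.69 is 26.32.0.0/12 -> Router A
At Router A: longest match for 26.40.8.69 is 26.0.0.0/8 -> Router C
At Router C: longest match for 26.40.8.69 is 26.32.0.0/11 -> LAN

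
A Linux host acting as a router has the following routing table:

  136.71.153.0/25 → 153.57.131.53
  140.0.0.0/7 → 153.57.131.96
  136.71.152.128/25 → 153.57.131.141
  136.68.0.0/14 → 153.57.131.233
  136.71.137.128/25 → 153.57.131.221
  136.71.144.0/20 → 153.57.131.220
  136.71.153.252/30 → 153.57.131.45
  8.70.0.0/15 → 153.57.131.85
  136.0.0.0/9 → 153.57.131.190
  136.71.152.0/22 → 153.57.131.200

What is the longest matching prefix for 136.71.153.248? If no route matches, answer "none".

136.71.152.0/22

Entries matching 136.71.153.248:
  136.0.0.0/9 (136.0.0.0 - 136.127.255.255)
  136.68.0.0/14 (136.68.0.0 - 136.71.255.255)
  136.71.144.0/20 (136.71.144.0 - 136.71.159.255)
  136.71.152.0/22 (136.71.152.0 - 136.71.155.255)
Most specific is 136.71.152.0/22.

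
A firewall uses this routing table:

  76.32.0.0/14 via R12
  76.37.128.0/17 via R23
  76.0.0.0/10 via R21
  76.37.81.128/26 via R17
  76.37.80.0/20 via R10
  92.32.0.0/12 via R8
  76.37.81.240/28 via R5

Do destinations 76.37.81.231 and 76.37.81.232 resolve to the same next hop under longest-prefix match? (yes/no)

yes

76.37.81.231: longest match 76.37.80.0/20 -> R10
76.37.81.232: longest match 76.37.80.0/20 -> R10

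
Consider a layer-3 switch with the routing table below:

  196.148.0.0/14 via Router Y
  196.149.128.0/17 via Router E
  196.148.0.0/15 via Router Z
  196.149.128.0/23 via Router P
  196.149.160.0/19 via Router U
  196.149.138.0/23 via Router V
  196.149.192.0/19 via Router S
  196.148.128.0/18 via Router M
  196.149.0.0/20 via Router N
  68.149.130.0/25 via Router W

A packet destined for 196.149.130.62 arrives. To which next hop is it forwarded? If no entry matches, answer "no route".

Routes whose prefix contains 196.149.130.62:
  196.148.0.0/14 (196.148.0.0 - 196.151.255.255) -> Router Y
  196.148.0.0/15 (196.148.0.0 - 196.149.255.255) -> Router Z
  196.149.128.0/17 (196.149.128.0 - 196.149.255.255) -> Router E
More-specific entries that do NOT match:
  68.149.130.0/25 (68.149.130.0 - 68.149.130.127) does not contain 196.149.130.62
  196.149.128.0/23 (196.149.128.0 - 196.149.129.255) does not contain 196.149.130.62
  196.149.138.0/23 (196.149.138.0 - 196.149.139.255) does not contain 196.149.130.62
  196.149.0.0/20 (196.149.0.0 - 196.149.15.255) does not contain 196.149.130.62
  196.149.160.0/19 (196.149.160.0 - 196.149.191.255) does not contain 196.149.130.62
  196.149.192.0/19 (196.149.192.0 - 196.149.223.255) does not contain 196.149.130.62
  196.148.128.0/18 (196.148.128.0 - 196.148.191.255) does not contain 196.149.130.62
Longest matching prefix is /17 -> next hop Router E.

Router E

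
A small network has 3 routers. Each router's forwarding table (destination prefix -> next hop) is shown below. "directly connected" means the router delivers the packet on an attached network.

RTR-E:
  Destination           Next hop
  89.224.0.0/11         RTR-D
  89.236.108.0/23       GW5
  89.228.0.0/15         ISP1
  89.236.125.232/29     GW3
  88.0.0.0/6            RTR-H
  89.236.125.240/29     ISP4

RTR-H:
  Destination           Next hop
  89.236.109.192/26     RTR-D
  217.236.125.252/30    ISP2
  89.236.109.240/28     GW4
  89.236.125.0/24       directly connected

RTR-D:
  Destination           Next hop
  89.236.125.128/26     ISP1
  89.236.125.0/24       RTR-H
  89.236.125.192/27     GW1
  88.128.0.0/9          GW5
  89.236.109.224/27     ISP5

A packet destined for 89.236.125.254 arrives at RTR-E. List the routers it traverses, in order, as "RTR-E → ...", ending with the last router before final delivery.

RTR-E → RTR-D → RTR-H

At RTR-E: longest match for 89.236.125.254 is 89.224.0.0/11 -> RTR-D
At RTR-D: longest match for 89.236.125.254 is 89.236.125.0/24 -> RTR-H
At RTR-H: longest match for 89.236.125.254 is 89.236.125.0/24 -> directly connected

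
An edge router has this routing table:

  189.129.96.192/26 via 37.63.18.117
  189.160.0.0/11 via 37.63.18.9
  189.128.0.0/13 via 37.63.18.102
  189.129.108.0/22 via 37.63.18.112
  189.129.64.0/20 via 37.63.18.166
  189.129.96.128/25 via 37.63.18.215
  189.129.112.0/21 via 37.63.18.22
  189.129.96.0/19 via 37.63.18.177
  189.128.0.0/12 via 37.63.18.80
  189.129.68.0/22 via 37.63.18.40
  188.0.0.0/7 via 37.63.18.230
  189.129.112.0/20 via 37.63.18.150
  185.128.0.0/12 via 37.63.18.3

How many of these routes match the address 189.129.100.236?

4

Prefixes containing 189.129.100.236:
  188.0.0.0/7 (188.0.0.0 - 189.255.255.255)
  189.128.0.0/12 (189.128.0.0 - 189.143.255.255)
  189.128.0.0/13 (189.128.0.0 - 189.135.255.255)
  189.129.96.0/19 (189.129.96.0 - 189.129.127.255)
Total matching entries: 4.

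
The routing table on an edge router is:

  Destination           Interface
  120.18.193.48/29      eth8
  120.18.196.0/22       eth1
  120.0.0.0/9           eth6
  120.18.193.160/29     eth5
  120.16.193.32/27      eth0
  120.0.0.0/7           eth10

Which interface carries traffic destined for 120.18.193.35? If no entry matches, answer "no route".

eth6

Routes whose prefix contains 120.18.193.35:
  120.0.0.0/7 (120.0.0.0 - 121.255.255.255) -> eth10
  120.0.0.0/9 (120.0.0.0 - 120.127.255.255) -> eth6
More-specific entries that do NOT match:
  120.18.193.48/29 (120.18.193.48 - 120.18.193.55) does not contain 120.18.193.35
  120.18.193.160/29 (120.18.193.160 - 120.18.193.167) does not contain 120.18.193.35
  120.16.193.32/27 (120.16.193.32 - 120.16.193.63) does not contain 120.18.193.35
  120.18.196.0/22 (120.18.196.0 - 120.18.199.255) does not contain 120.18.193.35
Longest matching prefix is /9 -> interface eth6.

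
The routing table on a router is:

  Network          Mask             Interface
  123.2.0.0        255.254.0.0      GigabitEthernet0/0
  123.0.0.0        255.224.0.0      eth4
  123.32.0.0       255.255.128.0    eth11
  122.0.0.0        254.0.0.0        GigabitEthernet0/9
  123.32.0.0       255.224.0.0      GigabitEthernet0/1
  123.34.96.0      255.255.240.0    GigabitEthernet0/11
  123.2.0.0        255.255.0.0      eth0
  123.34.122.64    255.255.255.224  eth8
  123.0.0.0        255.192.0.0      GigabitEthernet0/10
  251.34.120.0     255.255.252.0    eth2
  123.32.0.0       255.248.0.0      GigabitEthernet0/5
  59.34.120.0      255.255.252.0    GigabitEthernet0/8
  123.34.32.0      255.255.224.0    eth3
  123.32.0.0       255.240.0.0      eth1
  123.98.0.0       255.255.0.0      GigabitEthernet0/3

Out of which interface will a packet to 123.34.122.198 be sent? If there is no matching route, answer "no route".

GigabitEthernet0/5

Routes whose prefix contains 123.34.122.198:
  122.0.0.0/7 (122.0.0.0 - 123.255.255.255) -> GigabitEthernet0/9
  123.0.0.0/10 (123.0.0.0 - 123.63.255.255) -> GigabitEthernet0/10
  123.32.0.0/11 (123.32.0.0 - 123.63.255.255) -> GigabitEthernet0/1
  123.32.0.0/12 (123.32.0.0 - 123.47.255.255) -> eth1
  123.32.0.0/13 (123.32.0.0 - 123.39.255.255) -> GigabitEthernet0/5
More-specific entries that do NOT match:
  123.34.122.64/27 (123.34.122.64 - 123.34.122.95) does not contain 123.34.122.198
  251.34.120.0/22 (251.34.120.0 - 251.34.123.255) does not contain 123.34.122.198
  59.34.120.0/22 (59.34.120.0 - 59.34.123.255) does not contain 123.34.122.198
  123.34.96.0/20 (123.34.96.0 - 123.34.111.255) does not contain 123.34.122.198
  123.34.32.0/19 (123.34.32.0 - 123.34.63.255) does not contain 123.34.122.198
  123.32.0.0/17 (123.32.0.0 - 123.32.127.255) does not contain 123.34.122.198
  123.2.0.0/16 (123.2.0.0 - 123.2.255.255) does not contain 123.34.122.198
  123.98.0.0/16 (123.98.0.0 - 123.98.255.255) does not contain 123.34.122.198
  123.2.0.0/15 (123.2.0.0 - 123.3.255.255) does not contain 123.34.122.198
Longest matching prefix is /13 -> interface GigabitEthernet0/5.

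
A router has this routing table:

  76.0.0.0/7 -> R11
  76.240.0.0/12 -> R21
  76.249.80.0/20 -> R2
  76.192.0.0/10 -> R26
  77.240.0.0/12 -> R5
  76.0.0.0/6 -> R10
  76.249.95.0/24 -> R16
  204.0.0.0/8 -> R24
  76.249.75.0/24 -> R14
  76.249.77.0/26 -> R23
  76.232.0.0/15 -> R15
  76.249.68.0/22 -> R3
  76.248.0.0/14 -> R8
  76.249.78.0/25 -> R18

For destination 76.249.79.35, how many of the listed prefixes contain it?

5

Prefixes containing 76.249.79.35:
  76.0.0.0/6 (76.0.0.0 - 79.255.255.255)
  76.0.0.0/7 (76.0.0.0 - 77.255.255.255)
  76.192.0.0/10 (76.192.0.0 - 76.255.255.255)
  76.240.0.0/12 (76.240.0.0 - 76.255.255.255)
  76.248.0.0/14 (76.248.0.0 - 76.251.255.255)
Total matching entries: 5.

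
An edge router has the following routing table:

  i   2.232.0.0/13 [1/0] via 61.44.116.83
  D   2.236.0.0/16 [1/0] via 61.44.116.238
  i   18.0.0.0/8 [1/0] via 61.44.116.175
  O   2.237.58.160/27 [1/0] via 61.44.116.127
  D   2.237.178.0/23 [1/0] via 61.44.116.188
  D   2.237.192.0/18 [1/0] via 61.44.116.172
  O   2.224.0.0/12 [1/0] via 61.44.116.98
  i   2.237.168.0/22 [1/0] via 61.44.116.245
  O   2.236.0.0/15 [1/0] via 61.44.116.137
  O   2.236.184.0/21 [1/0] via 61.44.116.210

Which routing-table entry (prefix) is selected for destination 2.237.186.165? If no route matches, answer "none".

Entries matching 2.237.186.165:
  2.224.0.0/12 (2.224.0.0 - 2.239.255.255)
  2.232.0.0/13 (2.232.0.0 - 2.239.255.255)
  2.236.0.0/15 (2.236.0.0 - 2.237.255.255)
Most specific is 2.236.0.0/15.

2.236.0.0/15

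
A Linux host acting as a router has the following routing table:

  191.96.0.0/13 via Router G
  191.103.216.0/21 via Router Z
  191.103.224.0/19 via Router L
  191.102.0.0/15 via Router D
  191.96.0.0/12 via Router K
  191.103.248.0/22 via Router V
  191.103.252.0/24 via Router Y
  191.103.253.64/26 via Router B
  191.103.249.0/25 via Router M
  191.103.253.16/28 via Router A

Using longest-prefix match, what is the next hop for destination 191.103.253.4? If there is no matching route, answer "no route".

Routes whose prefix contains 191.103.253.4:
  191.96.0.0/12 (191.96.0.0 - 191.111.255.255) -> Router K
  191.96.0.0/13 (191.96.0.0 - 191.103.255.255) -> Router G
  191.102.0.0/15 (191.102.0.0 - 191.103.255.255) -> Router D
  191.103.224.0/19 (191.103.224.0 - 191.103.255.255) -> Router L
More-specific entries that do NOT match:
  191.103.253.16/28 (191.103.253.16 - 191.103.253.31) does not contain 191.103.253.4
  191.103.253.64/26 (191.103.253.64 - 191.103.253.127) does not contain 191.103.253.4
  191.103.249.0/25 (191.103.249.0 - 191.103.249.127) does not contain 191.103.253.4
  191.103.252.0/24 (191.103.252.0 - 191.103.252.255) does not contain 191.103.253.4
  191.103.248.0/22 (191.103.248.0 - 191.103.251.255) does not contain 191.103.253.4
  191.103.216.0/21 (191.103.216.0 - 191.103.223.255) does not contain 191.103.253.4
Longest matching prefix is /19 -> next hop Router L.

Router L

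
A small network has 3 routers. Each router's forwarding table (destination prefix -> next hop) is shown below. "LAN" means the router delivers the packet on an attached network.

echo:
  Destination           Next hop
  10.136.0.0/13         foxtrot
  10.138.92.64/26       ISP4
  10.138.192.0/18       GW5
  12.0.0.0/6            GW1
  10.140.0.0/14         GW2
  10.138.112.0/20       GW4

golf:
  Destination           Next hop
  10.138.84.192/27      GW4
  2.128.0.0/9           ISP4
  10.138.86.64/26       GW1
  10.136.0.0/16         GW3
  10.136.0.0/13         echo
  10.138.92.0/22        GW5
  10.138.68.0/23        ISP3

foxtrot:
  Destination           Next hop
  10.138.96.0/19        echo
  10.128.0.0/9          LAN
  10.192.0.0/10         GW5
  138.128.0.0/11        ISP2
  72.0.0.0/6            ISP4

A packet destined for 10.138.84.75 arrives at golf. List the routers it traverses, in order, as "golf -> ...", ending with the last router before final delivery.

golf -> echo -> foxtrot

At golf: longest match for 10.138.84.75 is 10.136.0.0/13 -> echo
At echo: longest match for 10.138.84.75 is 10.136.0.0/13 -> foxtrot
At foxtrot: longest match for 10.138.84.75 is 10.128.0.0/9 -> LAN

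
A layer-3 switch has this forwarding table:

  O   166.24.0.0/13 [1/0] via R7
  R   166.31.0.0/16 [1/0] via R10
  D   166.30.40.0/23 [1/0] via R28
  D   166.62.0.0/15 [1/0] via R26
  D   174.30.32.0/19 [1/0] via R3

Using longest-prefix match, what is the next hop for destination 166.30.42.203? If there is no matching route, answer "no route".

R7

Routes whose prefix contains 166.30.42.203:
  166.24.0.0/13 (166.24.0.0 - 166.31.255.255) -> R7
More-specific entries that do NOT match:
  166.30.40.0/23 (166.30.40.0 - 166.30.41.255) does not contain 166.30.42.203
  174.30.32.0/19 (174.30.32.0 - 174.30.63.255) does not contain 166.30.42.203
  166.31.0.0/16 (166.31.0.0 - 166.31.255.255) does not contain 166.30.42.203
  166.62.0.0/15 (166.62.0.0 - 166.63.255.255) does not contain 166.30.42.203
Longest matching prefix is /13 -> next hop R7.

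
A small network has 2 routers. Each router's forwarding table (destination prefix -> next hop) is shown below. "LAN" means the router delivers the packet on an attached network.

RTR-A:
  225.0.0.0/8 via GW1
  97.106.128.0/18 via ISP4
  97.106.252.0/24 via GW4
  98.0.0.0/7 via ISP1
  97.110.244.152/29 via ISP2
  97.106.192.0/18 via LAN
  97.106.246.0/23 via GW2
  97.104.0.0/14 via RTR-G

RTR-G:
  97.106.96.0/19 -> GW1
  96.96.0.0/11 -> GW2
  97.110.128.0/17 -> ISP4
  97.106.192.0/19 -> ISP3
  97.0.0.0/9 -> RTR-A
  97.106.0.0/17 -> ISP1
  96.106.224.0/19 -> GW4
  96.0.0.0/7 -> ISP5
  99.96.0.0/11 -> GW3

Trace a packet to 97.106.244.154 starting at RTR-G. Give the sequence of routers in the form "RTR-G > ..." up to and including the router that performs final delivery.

At RTR-G: longest match for 97.106.244.154 is 97.0.0.0/9 -> RTR-A
At RTR-A: longest match for 97.106.244.154 is 97.106.192.0/18 -> LAN

RTR-G > RTR-A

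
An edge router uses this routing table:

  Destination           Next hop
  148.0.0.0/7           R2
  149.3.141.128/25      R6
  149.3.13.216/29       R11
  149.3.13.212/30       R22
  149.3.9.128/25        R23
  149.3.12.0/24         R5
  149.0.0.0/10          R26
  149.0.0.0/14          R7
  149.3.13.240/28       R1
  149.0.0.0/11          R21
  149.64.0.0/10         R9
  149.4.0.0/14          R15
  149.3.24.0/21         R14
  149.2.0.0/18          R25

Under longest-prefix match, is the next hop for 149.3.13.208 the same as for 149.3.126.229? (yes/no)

149.3.13.208: longest match 149.0.0.0/14 -> R7
149.3.126.229: longest match 149.0.0.0/14 -> R7

yes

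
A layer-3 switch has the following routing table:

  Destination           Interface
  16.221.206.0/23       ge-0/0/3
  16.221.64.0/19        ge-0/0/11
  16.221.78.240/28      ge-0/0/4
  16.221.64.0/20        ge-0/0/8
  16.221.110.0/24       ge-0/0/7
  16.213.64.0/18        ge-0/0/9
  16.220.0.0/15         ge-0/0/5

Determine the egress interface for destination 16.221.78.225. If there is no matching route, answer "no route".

Routes whose prefix contains 16.221.78.225:
  16.220.0.0/15 (16.220.0.0 - 16.221.255.255) -> ge-0/0/5
  16.221.64.0/19 (16.221.64.0 - 16.221.95.255) -> ge-0/0/11
  16.221.64.0/20 (16.221.64.0 - 16.221.79.255) -> ge-0/0/8
More-specific entries that do NOT match:
  16.221.78.240/28 (16.221.78.240 - 16.221.78.255) does not contain 16.221.78.225
  16.221.110.0/24 (16.221.110.0 - 16.221.110.255) does not contain 16.221.78.225
  16.221.206.0/23 (16.221.206.0 - 16.221.207.255) does not contain 16.221.78.225
Longest matching prefix is /20 -> interface ge-0/0/8.

ge-0/0/8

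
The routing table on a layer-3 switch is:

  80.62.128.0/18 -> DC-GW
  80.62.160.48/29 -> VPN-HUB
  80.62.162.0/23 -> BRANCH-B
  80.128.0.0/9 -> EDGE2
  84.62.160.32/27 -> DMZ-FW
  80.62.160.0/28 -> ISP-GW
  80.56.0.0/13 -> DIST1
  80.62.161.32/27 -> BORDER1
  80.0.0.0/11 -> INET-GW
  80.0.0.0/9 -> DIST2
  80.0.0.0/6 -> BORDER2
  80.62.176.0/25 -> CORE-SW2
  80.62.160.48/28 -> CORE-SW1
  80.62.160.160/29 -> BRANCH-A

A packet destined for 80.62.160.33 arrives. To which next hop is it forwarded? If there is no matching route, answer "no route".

DC-GW

Routes whose prefix contains 80.62.160.33:
  80.0.0.0/6 (80.0.0.0 - 83.255.255.255) -> BORDER2
  80.0.0.0/9 (80.0.0.0 - 80.127.255.255) -> DIST2
  80.56.0.0/13 (80.56.0.0 - 80.63.255.255) -> DIST1
  80.62.128.0/18 (80.62.128.0 - 80.62.191.255) -> DC-GW
More-specific entries that do NOT match:
  80.62.160.48/29 (80.62.160.48 - 80.62.160.55) does not contain 80.62.160.33
  80.62.160.160/29 (80.62.160.160 - 80.62.160.167) does not contain 80.62.160.33
  80.62.160.0/28 (80.62.160.0 - 80.62.160.15) does not contain 80.62.160.33
  80.62.160.48/28 (80.62.160.48 - 80.62.160.63) does not contain 80.62.160.33
  84.62.160.32/27 (84.62.160.32 - 84.62.160.63) does not contain 80.62.160.33
  80.62.161.32/27 (80.62.161.32 - 80.62.161.63) does not contain 80.62.160.33
  80.62.176.0/25 (80.62.176.0 - 80.62.176.127) does not contain 80.62.160.33
  80.62.162.0/23 (80.62.162.0 - 80.62.163.255) does not contain 80.62.160.33
Longest matching prefix is /18 -> next hop DC-GW.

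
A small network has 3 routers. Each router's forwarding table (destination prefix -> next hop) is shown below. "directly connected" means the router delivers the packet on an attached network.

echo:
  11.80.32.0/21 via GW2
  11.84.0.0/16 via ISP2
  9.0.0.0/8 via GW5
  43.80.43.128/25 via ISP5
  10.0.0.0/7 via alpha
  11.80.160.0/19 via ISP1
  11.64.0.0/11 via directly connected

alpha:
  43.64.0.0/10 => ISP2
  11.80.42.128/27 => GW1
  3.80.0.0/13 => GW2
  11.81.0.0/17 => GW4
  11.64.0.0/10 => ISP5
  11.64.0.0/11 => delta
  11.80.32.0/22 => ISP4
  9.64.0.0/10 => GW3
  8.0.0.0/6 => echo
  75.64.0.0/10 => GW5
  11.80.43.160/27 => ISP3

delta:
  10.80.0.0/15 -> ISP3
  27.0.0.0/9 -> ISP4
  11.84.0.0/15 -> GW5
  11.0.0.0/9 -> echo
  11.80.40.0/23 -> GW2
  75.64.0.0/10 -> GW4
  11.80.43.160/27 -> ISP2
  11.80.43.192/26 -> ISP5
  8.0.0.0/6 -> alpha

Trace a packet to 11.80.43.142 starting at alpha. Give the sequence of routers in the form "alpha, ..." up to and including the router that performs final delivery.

alpha, delta, echo

At alpha: longest match for 11.80.43.142 is 11.64.0.0/11 -> delta
At delta: longest match for 11.80.43.142 is 11.0.0.0/9 -> echo
At echo: longest match for 11.80.43.142 is 11.64.0.0/11 -> directly connected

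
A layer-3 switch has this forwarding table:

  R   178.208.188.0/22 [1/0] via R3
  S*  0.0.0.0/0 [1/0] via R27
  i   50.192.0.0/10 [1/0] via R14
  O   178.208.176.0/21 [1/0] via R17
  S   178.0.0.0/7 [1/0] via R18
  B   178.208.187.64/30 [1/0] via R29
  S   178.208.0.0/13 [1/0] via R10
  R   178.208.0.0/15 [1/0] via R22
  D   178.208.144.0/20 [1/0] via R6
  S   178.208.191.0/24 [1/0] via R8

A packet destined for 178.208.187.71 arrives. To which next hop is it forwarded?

R22

Routes whose prefix contains 178.208.187.71:
  0.0.0.0/0 (default, matches everything) -> R27
  178.0.0.0/7 (178.0.0.0 - 179.255.255.255) -> R18
  178.208.0.0/13 (178.208.0.0 - 178.215.255.255) -> R10
  178.208.0.0/15 (178.208.0.0 - 178.209.255.255) -> R22
More-specific entries that do NOT match:
  178.208.187.64/30 (178.208.187.64 - 178.208.187.67) does not contain 178.208.187.71
  178.208.191.0/24 (178.208.191.0 - 178.208.191.255) does not contain 178.208.187.71
  178.208.188.0/22 (178.208.188.0 - 178.208.191.255) does not contain 178.208.187.71
  178.208.176.0/21 (178.208.176.0 - 178.208.183.255) does not contain 178.208.187.71
  178.208.144.0/20 (178.208.144.0 - 178.208.159.255) does not contain 178.208.187.71
Longest matching prefix is /15 -> next hop R22.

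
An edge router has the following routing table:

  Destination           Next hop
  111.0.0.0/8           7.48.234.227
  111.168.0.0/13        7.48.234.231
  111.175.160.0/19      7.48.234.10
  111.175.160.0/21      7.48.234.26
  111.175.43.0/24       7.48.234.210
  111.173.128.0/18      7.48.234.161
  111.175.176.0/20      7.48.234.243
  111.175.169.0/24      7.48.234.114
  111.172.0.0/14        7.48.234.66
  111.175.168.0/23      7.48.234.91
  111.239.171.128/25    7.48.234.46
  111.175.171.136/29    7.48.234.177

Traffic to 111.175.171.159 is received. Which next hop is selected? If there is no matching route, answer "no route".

7.48.234.10

Routes whose prefix contains 111.175.171.159:
  111.0.0.0/8 (111.0.0.0 - 111.255.255.255) -> 7.48.234.227
  111.168.0.0/13 (111.168.0.0 - 111.175.255.255) -> 7.48.234.231
  111.172.0.0/14 (111.172.0.0 - 111.175.255.255) -> 7.48.234.66
  111.175.160.0/19 (111.175.160.0 - 111.175.191.255) -> 7.48.234.10
More-specific entries that do NOT match:
  111.175.171.136/29 (111.175.171.136 - 111.175.171.143) does not contain 111.175.171.159
  111.239.171.128/25 (111.239.171.128 - 111.239.171.255) does not contain 111.175.171.159
  111.175.43.0/24 (111.175.43.0 - 111.175.43.255) does not contain 111.175.171.159
  111.175.169.0/24 (111.175.169.0 - 111.175.169.255) does not contain 111.175.171.159
  111.175.168.0/23 (111.175.168.0 - 111.175.169.255) does not contain 111.175.171.159
  111.175.160.0/21 (111.175.160.0 - 111.175.167.255) does not contain 111.175.171.159
  111.175.176.0/20 (111.175.176.0 - 111.175.191.255) does not contain 111.175.171.159
Longest matching prefix is /19 -> next hop 7.48.234.10.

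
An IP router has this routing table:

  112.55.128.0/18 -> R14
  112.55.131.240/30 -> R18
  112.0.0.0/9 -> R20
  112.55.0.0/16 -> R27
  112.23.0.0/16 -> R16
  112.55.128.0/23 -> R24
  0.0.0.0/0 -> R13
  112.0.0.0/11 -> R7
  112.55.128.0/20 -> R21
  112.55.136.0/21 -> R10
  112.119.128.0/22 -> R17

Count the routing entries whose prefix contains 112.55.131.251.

Prefixes containing 112.55.131.251:
  0.0.0.0/0 (default, matches everything)
  112.0.0.0/9 (112.0.0.0 - 112.127.255.255)
  112.55.0.0/16 (112.55.0.0 - 112.55.255.255)
  112.55.128.0/18 (112.55.128.0 - 112.55.191.255)
  112.55.128.0/20 (112.55.128.0 - 112.55.143.255)
Total matching entries: 5.

5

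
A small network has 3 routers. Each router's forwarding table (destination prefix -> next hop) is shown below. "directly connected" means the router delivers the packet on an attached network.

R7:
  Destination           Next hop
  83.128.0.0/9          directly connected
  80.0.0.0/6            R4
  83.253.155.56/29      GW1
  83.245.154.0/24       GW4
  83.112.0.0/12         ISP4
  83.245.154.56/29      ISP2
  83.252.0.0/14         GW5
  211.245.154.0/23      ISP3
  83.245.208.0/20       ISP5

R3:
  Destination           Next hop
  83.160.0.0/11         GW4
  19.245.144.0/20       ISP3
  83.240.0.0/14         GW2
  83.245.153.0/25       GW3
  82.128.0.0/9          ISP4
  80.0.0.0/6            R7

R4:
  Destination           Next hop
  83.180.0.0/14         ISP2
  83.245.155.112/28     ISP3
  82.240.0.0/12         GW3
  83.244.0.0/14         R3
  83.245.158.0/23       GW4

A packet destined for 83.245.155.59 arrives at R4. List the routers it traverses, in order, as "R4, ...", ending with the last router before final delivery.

At R4: longest match for 83.245.155.59 is 83.244.0.0/14 -> R3
At R3: longest match for 83.245.155.59 is 80.0.0.0/6 -> R7
At R7: longest match for 83.245.155.59 is 83.128.0.0/9 -> directly connected

R4, R3, R7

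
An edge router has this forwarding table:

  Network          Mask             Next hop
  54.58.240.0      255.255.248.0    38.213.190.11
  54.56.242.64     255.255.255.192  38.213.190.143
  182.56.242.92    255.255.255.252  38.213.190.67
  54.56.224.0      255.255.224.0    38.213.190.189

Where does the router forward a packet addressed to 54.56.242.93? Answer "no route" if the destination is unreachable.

38.213.190.143

Routes whose prefix contains 54.56.242.93:
  54.56.224.0/19 (54.56.224.0 - 54.56.255.255) -> 38.213.190.189
  54.56.242.64/26 (54.56.242.64 - 54.56.242.127) -> 38.213.190.143
More-specific entries that do NOT match:
  182.56.242.92/30 (182.56.242.92 - 182.56.242.95) does not contain 54.56.242.93
Longest matching prefix is /26 -> next hop 38.213.190.143.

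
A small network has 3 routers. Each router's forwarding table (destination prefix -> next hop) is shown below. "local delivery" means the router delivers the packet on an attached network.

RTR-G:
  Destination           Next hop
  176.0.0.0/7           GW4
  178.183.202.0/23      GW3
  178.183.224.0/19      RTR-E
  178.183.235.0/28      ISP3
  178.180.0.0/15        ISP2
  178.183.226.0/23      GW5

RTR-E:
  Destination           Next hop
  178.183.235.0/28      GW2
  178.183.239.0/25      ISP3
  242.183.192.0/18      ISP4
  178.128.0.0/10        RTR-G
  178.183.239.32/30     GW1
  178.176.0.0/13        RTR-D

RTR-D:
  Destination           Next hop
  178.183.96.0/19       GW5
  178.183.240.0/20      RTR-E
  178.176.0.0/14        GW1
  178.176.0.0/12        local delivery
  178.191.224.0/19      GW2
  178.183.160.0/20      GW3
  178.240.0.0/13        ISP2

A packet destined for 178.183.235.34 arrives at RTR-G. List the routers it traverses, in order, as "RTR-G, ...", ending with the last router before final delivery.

RTR-G, RTR-E, RTR-D

At RTR-G: longest match for 178.183.235.34 is 178.183.224.0/19 -> RTR-E
At RTR-E: longest match for 178.183.235.34 is 178.176.0.0/13 -> RTR-D
At RTR-D: longest match for 178.183.235.34 is 178.176.0.0/12 -> local delivery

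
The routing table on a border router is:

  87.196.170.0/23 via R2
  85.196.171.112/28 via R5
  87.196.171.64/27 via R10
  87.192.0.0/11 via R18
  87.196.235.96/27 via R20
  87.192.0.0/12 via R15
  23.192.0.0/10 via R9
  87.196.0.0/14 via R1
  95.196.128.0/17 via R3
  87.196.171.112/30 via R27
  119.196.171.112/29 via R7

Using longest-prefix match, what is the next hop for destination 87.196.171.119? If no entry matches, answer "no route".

Routes whose prefix contains 87.196.171.119:
  87.192.0.0/11 (87.192.0.0 - 87.223.255.255) -> R18
  87.192.0.0/12 (87.192.0.0 - 87.207.255.255) -> R15
  87.196.0.0/14 (87.196.0.0 - 87.199.255.255) -> R1
  87.196.170.0/23 (87.196.170.0 - 87.196.171.255) -> R2
More-specific entries that do NOT match:
  87.196.171.112/30 (87.196.171.112 - 87.196.171.115) does not contain 87.196.171.119
  119.196.171.112/29 (119.196.171.112 - 119.196.171.119) does not contain 87.196.171.119
  85.196.171.112/28 (85.196.171.112 - 85.196.171.127) does not contain 87.196.171.119
  87.196.171.64/27 (87.196.171.64 - 87.196.171.95) does not contain 87.196.171.119
  87.196.235.96/27 (87.196.235.96 - 87.196.235.127) does not contain 87.196.171.119
Longest matching prefix is /23 -> next hop R2.

R2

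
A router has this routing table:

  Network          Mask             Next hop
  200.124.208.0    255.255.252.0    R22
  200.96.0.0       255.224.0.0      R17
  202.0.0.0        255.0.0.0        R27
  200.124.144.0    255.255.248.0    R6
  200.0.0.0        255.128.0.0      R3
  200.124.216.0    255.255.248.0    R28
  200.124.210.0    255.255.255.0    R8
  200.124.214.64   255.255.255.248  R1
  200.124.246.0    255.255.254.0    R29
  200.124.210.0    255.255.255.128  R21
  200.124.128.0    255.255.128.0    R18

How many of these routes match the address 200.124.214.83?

Prefixes containing 200.124.214.83:
  200.0.0.0/9 (200.0.0.0 - 200.127.255.255)
  200.96.0.0/11 (200.96.0.0 - 200.127.255.255)
  200.124.128.0/17 (200.124.128.0 - 200.124.255.255)
Total matching entries: 3.

3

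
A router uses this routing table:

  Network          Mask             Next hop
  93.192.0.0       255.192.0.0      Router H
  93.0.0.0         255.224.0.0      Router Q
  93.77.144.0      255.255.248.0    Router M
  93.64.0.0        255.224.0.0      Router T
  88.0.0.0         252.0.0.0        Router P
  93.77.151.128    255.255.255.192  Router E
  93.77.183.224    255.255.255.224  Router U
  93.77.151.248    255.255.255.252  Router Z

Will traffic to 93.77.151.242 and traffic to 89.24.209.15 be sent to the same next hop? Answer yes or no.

93.77.151.242: longest match 93.77.144.0/21 -> Router M
89.24.209.15: longest match 88.0.0.0/6 -> Router P

no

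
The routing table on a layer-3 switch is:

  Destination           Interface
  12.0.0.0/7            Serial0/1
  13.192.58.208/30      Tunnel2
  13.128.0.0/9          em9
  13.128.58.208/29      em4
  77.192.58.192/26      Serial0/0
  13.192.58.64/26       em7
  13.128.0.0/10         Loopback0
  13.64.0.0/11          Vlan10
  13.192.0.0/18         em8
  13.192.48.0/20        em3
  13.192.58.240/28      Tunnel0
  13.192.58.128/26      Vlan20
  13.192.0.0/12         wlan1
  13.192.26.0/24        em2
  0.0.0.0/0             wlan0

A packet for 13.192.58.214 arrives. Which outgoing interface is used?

Routes whose prefix contains 13.192.58.214:
  0.0.0.0/0 (default, matches everything) -> wlan0
  12.0.0.0/7 (12.0.0.0 - 13.255.255.255) -> Serial0/1
  13.128.0.0/9 (13.128.0.0 - 13.255.255.255) -> em9
  13.192.0.0/12 (13.192.0.0 - 13.207.255.255) -> wlan1
  13.192.0.0/18 (13.192.0.0 - 13.192.63.255) -> em8
  13.192.48.0/20 (13.192.48.0 - 13.192.63.255) -> em3
More-specific entries that do NOT match:
  13.192.58.208/30 (13.192.58.208 - 13.192.58.211) does not contain 13.192.58.214
  13.128.58.208/29 (13.128.58.208 - 13.128.58.215) does not contain 13.192.58.214
  13.192.58.240/28 (13.192.58.240 - 13.192.58.255) does not contain 13.192.58.214
  77.192.58.192/26 (77.192.58.192 - 77.192.58.255) does not contain 13.192.58.214
  13.192.58.64/26 (13.192.58.64 - 13.192.58.127) does not contain 13.192.58.214
  13.192.58.128/26 (13.192.58.128 - 13.192.58.191) does not contain 13.192.58.214
  13.192.26.0/24 (13.192.26.0 - 13.192.26.255) does not contain 13.192.58.214
Longest matching prefix is /20 -> interface em3.

em3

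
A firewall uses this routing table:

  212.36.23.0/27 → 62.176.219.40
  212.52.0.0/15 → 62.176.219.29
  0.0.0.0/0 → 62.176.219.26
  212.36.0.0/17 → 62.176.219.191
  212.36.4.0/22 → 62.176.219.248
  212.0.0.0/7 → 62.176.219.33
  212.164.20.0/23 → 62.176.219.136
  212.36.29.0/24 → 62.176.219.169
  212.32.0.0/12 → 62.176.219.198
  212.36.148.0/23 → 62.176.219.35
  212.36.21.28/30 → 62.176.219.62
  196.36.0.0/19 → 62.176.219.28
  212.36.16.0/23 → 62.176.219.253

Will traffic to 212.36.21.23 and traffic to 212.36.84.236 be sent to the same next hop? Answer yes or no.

212.36.21.23: longest match 212.36.0.0/17 -> 62.176.219.191
212.36.84.236: longest match 212.36.0.0/17 -> 62.176.219.191

yes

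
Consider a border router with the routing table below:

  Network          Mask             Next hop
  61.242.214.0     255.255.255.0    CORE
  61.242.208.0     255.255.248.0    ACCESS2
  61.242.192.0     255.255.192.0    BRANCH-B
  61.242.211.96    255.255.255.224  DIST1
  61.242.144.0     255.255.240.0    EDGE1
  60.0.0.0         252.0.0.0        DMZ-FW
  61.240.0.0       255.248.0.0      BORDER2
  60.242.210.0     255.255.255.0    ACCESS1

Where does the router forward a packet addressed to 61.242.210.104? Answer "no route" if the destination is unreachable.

Routes whose prefix contains 61.242.210.104:
  60.0.0.0/6 (60.0.0.0 - 63.255.255.255) -> DMZ-FW
  61.240.0.0/13 (61.240.0.0 - 61.247.255.255) -> BORDER2
  61.242.192.0/18 (61.242.192.0 - 61.242.255.255) -> BRANCH-B
  61.242.208.0/21 (61.242.208.0 - 61.242.215.255) -> ACCESS2
More-specific entries that do NOT match:
  61.242.211.96/27 (61.242.211.96 - 61.242.211.127) does not contain 61.242.210.104
  61.242.214.0/24 (61.242.214.0 - 61.242.214.255) does not contain 61.242.210.104
  60.242.210.0/24 (60.242.210.0 - 60.242.210.255) does not contain 61.242.210.104
Longest matching prefix is /21 -> next hop ACCESS2.

ACCESS2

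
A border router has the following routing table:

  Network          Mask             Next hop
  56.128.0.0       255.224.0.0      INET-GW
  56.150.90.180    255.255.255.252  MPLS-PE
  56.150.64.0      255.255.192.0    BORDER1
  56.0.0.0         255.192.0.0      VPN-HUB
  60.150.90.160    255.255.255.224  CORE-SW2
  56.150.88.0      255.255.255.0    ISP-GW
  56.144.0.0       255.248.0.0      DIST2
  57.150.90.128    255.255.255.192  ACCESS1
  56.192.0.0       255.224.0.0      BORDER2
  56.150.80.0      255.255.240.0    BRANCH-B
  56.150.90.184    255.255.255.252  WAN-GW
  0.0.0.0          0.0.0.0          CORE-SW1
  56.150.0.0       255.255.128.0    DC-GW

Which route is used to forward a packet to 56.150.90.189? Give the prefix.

56.150.80.0/20

Entries matching 56.150.90.189:
  0.0.0.0/0 (default, matches everything)
  56.128.0.0/11 (56.128.0.0 - 56.159.255.255)
  56.144.0.0/13 (56.144.0.0 - 56.151.255.255)
  56.150.0.0/17 (56.150.0.0 - 56.150.127.255)
  56.150.64.0/18 (56.150.64.0 - 56.150.127.255)
  56.150.80.0/20 (56.150.80.0 - 56.150.95.255)
Most specific is 56.150.80.0/20.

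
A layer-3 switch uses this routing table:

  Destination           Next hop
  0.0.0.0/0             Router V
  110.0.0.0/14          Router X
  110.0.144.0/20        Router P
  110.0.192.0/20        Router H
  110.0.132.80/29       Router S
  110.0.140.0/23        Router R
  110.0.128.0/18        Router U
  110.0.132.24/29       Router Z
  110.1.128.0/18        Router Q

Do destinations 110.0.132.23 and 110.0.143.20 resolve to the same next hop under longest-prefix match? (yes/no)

110.0.132.23: longest match 110.0.128.0/18 -> Router U
110.0.143.20: longest match 110.0.128.0/18 -> Router U

yes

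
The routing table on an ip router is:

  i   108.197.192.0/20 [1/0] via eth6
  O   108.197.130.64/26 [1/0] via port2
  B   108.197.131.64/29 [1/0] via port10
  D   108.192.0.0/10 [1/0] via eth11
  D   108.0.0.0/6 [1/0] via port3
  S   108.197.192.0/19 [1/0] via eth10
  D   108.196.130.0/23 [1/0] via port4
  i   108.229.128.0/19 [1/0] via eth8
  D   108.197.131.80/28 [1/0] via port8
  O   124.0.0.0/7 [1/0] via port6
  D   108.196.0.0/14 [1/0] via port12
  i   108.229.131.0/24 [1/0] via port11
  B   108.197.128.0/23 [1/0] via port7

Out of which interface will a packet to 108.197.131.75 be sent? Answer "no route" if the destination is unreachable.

port12

Routes whose prefix contains 108.197.131.75:
  108.0.0.0/6 (108.0.0.0 - 111.255.255.255) -> port3
  108.192.0.0/10 (108.192.0.0 - 108.255.255.255) -> eth11
  108.196.0.0/14 (108.196.0.0 - 108.199.255.255) -> port12
More-specific entries that do NOT match:
  108.197.131.64/29 (108.197.131.64 - 108.197.131.71) does not contain 108.197.131.75
  108.197.131.80/28 (108.197.131.80 - 108.197.131.95) does not contain 108.197.131.75
  108.197.130.64/26 (108.197.130.64 - 108.197.130.127) does not contain 108.197.131.75
  108.229.131.0/24 (108.229.131.0 - 108.229.131.255) does not contain 108.197.131.75
  108.196.130.0/23 (108.196.130.0 - 108.196.131.255) does not contain 108.197.131.75
  108.197.128.0/23 (108.197.128.0 - 108.197.129.255) does not contain 108.197.131.75
  108.197.192.0/20 (108.197.192.0 - 108.197.207.255) does not contain 108.197.131.75
  108.197.192.0/19 (108.197.192.0 - 108.197.223.255) does not contain 108.197.131.75
  108.229.128.0/19 (108.229.128.0 - 108.229.159.255) does not contain 108.197.131.75
Longest matching prefix is /14 -> interface port12.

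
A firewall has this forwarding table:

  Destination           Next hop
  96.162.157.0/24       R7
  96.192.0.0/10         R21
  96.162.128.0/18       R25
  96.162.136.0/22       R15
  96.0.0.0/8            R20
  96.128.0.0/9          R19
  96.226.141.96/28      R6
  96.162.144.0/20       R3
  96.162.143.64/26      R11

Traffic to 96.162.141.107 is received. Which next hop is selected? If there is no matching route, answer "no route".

Routes whose prefix contains 96.162.141.107:
  96.0.0.0/8 (96.0.0.0 - 96.255.255.255) -> R20
  96.128.0.0/9 (96.128.0.0 - 96.255.255.255) -> R19
  96.162.128.0/18 (96.162.128.0 - 96.162.191.255) -> R25
More-specific entries that do NOT match:
  96.226.141.96/28 (96.226.141.96 - 96.226.141.111) does not contain 96.162.141.107
  96.162.143.64/26 (96.162.143.64 - 96.162.143.127) does not contain 96.162.141.107
  96.162.157.0/24 (96.162.157.0 - 96.162.157.255) does not contain 96.162.141.107
  96.162.136.0/22 (96.162.136.0 - 96.162.139.255) does not contain 96.162.141.107
  96.162.144.0/20 (96.162.144.0 - 96.162.159.255) does not contain 96.162.141.107
Longest matching prefix is /18 -> next hop R25.

R25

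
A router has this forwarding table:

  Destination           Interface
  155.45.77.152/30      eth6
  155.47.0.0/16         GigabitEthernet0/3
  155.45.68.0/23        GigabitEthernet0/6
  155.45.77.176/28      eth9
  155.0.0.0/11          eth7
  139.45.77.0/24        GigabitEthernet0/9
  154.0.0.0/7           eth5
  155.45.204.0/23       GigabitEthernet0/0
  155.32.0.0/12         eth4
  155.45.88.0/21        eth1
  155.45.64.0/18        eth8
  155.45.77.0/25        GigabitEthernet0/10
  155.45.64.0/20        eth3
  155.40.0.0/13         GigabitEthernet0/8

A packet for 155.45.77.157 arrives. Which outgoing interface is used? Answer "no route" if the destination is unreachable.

eth3

Routes whose prefix contains 155.45.77.157:
  154.0.0.0/7 (154.0.0.0 - 155.255.255.255) -> eth5
  155.32.0.0/12 (155.32.0.0 - 155.47.255.255) -> eth4
  155.40.0.0/13 (155.40.0.0 - 155.47.255.255) -> GigabitEthernet0/8
  155.45.64.0/18 (155.45.64.0 - 155.45.127.255) -> eth8
  155.45.64.0/20 (155.45.64.0 - 155.45.79.255) -> eth3
More-specific entries that do NOT match:
  155.45.77.152/30 (155.45.77.152 - 155.45.77.155) does not contain 155.45.77.157
  155.45.77.176/28 (155.45.77.176 - 155.45.77.191) does not contain 155.45.77.157
  155.45.77.0/25 (155.45.77.0 - 155.45.77.127) does not contain 155.45.77.157
  139.45.77.0/24 (139.45.77.0 - 139.45.77.255) does not contain 155.45.77.157
  155.45.68.0/23 (155.45.68.0 - 155.45.69.255) does not contain 155.45.77.157
  155.45.204.0/23 (155.45.204.0 - 155.45.205.255) does not contain 155.45.77.157
  155.45.88.0/21 (155.45.88.0 - 155.45.95.255) does not contain 155.45.77.157
Longest matching prefix is /20 -> interface eth3.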